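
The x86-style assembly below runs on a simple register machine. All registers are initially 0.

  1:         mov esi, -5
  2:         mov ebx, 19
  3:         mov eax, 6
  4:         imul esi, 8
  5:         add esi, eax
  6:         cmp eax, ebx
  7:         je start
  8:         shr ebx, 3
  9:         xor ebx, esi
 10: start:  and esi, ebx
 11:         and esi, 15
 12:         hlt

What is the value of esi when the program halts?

mov esi, -5 → esi=-5
mov ebx, 19 → ebx=19
mov eax, 6 → eax=6
imul esi, 8 → esi=(-5)*8=-40
add esi, eax → esi=(-40)+6=-34
cmp eax, ebx  (cmp 6,19)
je start: not taken
shr ebx, 3 → ebx=19>>3=2
xor ebx, esi → ebx=2^(-34)=-36
and esi, ebx → esi=(-34)&(-36)=-36
and esi, 15 → esi=(-36)&15=12
halt.

12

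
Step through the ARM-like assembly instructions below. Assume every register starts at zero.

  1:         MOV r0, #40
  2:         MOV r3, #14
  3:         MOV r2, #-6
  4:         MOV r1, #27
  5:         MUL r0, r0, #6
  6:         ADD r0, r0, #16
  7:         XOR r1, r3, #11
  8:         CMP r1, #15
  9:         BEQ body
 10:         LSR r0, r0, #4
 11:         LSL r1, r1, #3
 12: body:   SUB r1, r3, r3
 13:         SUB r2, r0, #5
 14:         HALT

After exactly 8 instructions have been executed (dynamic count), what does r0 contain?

256

r0=40
r3=14
r2=-6
r1=27
r0=40*6=240
r0=240+16=256
r1=14^11=5
CMP r1, #15  (cmp 5,15)
After step 8: r0 = 256.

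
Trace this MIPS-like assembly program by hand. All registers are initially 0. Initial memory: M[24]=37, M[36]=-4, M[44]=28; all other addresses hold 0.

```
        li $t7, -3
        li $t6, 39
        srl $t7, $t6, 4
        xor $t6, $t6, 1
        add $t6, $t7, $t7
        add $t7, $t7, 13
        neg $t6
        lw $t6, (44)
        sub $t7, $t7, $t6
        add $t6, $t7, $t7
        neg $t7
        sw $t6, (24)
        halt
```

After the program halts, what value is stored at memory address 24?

li $t7, -3 → $t7=-3
li $t6, 39 → $t6=39
srl $t7, $t6, 4 → $t7=39>>4=2
xor $t6, $t6, 1 → $t6=39^1=38
add $t6, $t7, $t7 → $t6=2+2=4
add $t7, $t7, 13 → $t7=2+13=15
neg $t6 → $t6=-(4)=-4
lw $t6, (44) → $t6=M[44]=28
sub $t7, $t7, $t6 → $t7=15-28=-13
add $t6, $t7, $t7 → $t6=(-13)+(-13)=-26
neg $t7 → $t7=-(-13)=13
sw $t6, (24) → M[24]=-26
halt.

-26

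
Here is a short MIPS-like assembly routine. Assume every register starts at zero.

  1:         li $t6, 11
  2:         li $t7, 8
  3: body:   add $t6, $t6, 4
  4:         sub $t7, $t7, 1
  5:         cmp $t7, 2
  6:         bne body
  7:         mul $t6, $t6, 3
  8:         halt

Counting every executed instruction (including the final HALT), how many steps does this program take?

28

$t6=11
$t7=8
$t6=11+4=15
$t7=8-1=7
cmp $t7, 2  (cmp 7,2)
bne body: taken
$t6=15+4=19
$t7=7-1=6
cmp $t7, 2  (cmp 6,2)
bne body: taken
$t6=19+4=23
$t7=6-1=5
cmp $t7, 2  (cmp 5,2)
bne body: taken
$t6=23+4=27
$t7=5-1=4
cmp $t7, 2  (cmp 4,2)
bne body: taken
$t6=27+4=31
$t7=4-1=3
cmp $t7, 2  (cmp 3,2)
bne body: taken
$t6=31+4=35
$t7=3-1=2
cmp $t7, 2  (cmp 2,2)
bne body: not taken
$t6=35*3=105
halt.
Total executed instructions: 28.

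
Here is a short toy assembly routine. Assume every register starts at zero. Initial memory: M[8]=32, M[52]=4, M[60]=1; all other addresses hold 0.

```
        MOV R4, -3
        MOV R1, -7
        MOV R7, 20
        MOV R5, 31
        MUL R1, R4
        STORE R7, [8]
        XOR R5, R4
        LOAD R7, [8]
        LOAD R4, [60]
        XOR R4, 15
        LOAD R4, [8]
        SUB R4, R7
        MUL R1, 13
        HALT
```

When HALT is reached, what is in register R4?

MOV R4, -3 → R4=-3
MOV R1, -7 → R1=-7
MOV R7, 20 → R7=20
MOV R5, 31 → R5=31
MUL R1, R4 → R1=(-7)*(-3)=21
STORE R7, [8] → M[8]=20
XOR R5, R4 → R5=31^(-3)=-30
LOAD R7, [8] → R7=M[8]=20
LOAD R4, [60] → R4=M[60]=1
XOR R4, 15 → R4=1^15=14
LOAD R4, [8] → R4=M[8]=20
SUB R4, R7 → R4=20-20=0
MUL R1, 13 → R1=21*13=273
halt.

0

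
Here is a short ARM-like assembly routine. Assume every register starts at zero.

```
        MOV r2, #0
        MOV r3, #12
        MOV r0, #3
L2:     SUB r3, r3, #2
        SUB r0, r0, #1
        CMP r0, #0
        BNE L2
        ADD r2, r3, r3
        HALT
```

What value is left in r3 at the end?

MOV r2, #0 → r2=0
MOV r3, #12 → r3=12
MOV r0, #3 → r0=3
SUB r3, r3, #2 → r3=12-2=10
SUB r0, r0, #1 → r0=3-1=2
CMP r0, #0  (cmp 2,0)
BNE L2: taken
SUB r3, r3, #2 → r3=10-2=8
SUB r0, r0, #1 → r0=2-1=1
CMP r0, #0  (cmp 1,0)
BNE L2: taken
SUB r3, r3, #2 → r3=8-2=6
SUB r0, r0, #1 → r0=1-1=0
CMP r0, #0  (cmp 0,0)
BNE L2: not taken
ADD r2, r3, r3 → r2=6+6=12
halt.

6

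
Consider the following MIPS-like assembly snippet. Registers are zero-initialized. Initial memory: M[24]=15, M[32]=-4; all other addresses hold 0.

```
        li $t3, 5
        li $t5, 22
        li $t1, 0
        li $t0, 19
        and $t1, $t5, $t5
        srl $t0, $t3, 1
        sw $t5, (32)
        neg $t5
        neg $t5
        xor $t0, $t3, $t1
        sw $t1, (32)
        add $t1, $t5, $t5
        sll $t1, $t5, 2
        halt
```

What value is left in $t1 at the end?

$t3=5
$t5=22
$t1=0
$t0=19
$t1=22&22=22
$t0=5>>1=2
sw $t5, (32) → M[32]=22
$t5=-(22)=-22
$t5=-(-22)=22
$t0=5^22=19
sw $t1, (32) → M[32]=22
$t1=22+22=44
$t1=22<<2=88
halt.

88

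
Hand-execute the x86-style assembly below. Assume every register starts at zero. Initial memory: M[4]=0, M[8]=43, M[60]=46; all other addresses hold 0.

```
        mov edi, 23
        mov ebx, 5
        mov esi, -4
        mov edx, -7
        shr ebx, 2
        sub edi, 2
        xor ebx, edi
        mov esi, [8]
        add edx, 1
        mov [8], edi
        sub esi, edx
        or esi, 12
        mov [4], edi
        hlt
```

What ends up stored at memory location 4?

21

after mov edi, 23: edi=23
after mov ebx, 5: ebx=5
after mov esi, -4: esi=-4
after mov edx, -7: edx=-7
after shr ebx, 2: ebx=5>>2=1
after sub edi, 2: edi=23-2=21
after xor ebx, edi: ebx=1^21=20
after mov esi, [8]: esi=M[8]=43
after add edx, 1: edx=(-7)+1=-6
mov [8], edi → M[8]=21
after sub esi, edx: esi=43-(-6)=49
after or esi, 12: esi=49|12=61
mov [4], edi → M[4]=21
halt.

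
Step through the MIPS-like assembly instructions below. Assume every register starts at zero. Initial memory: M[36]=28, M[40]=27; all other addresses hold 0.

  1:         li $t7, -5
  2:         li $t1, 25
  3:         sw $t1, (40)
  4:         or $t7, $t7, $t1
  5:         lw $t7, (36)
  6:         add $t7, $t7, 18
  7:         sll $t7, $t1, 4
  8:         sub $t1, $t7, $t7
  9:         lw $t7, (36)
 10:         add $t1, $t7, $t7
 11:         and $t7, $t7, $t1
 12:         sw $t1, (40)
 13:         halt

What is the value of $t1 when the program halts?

$t7=-5
$t1=25
sw $t1, (40) → M[40]=25
$t7=(-5)|25=-5
$t7=M[36]=28
$t7=28+18=46
$t7=25<<4=400
$t1=400-400=0
$t7=M[36]=28
$t1=28+28=56
$t7=28&56=24
sw $t1, (40) → M[40]=56
halt.

56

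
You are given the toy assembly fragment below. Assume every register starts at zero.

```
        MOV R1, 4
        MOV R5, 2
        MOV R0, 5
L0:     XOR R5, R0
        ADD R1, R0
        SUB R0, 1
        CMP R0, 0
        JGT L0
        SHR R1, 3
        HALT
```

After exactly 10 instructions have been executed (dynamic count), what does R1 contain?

MOV R1, 4 → R1=4
MOV R5, 2 → R5=2
MOV R0, 5 → R0=5
XOR R5, R0 → R5=2^5=7
ADD R1, R0 → R1=4+5=9
SUB R0, 1 → R0=5-1=4
CMP R0, 0  (cmp 4,0)
JGT L0: taken
XOR R5, R0 → R5=7^4=3
ADD R1, R0 → R1=9+4=13
After step 10: R1 = 13.

13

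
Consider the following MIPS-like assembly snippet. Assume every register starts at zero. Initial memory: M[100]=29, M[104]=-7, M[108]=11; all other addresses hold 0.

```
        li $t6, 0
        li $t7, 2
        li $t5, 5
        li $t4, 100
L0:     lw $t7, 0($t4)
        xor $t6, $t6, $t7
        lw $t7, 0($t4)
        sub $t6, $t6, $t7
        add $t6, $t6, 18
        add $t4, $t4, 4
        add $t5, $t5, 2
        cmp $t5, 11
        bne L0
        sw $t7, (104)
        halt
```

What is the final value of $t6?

22

after li $t6, 0: $t6=0
after li $t7, 2: $t7=2
after li $t5, 5: $t5=5
after li $t4, 100: $t4=100
after lw $t7, 0($t4): $t7=M[100]=29
after xor $t6, $t6, $t7: $t6=0^29=29
after lw $t7, 0($t4): $t7=M[100]=29
after sub $t6, $t6, $t7: $t6=29-29=0
after add $t6, $t6, 18: $t6=0+18=18
after add $t4, $t4, 4: $t4=100+4=104
after add $t5, $t5, 2: $t5=5+2=7
cmp $t5, 11  (cmp 7,11)
bne L0: taken
after lw $t7, 0($t4): $t7=M[104]=-7
after xor $t6, $t6, $t7: $t6=18^(-7)=-21
after lw $t7, 0($t4): $t7=M[104]=-7
after sub $t6, $t6, $t7: $t6=(-21)-(-7)=-14
after add $t6, $t6, 18: $t6=(-14)+18=4
after add $t4, $t4, 4: $t4=104+4=108
after add $t5, $t5, 2: $t5=7+2=9
cmp $t5, 11  (cmp 9,11)
bne L0: taken
after lw $t7, 0($t4): $t7=M[108]=11
after xor $t6, $t6, $t7: $t6=4^11=15
after lw $t7, 0($t4): $t7=M[108]=11
after sub $t6, $t6, $t7: $t6=15-11=4
after add $t6, $t6, 18: $t6=4+18=22
after add $t4, $t4, 4: $t4=108+4=112
after add $t5, $t5, 2: $t5=9+2=11
cmp $t5, 11  (cmp 11,11)
bne L0: not taken
sw $t7, (104) → M[104]=11
halt.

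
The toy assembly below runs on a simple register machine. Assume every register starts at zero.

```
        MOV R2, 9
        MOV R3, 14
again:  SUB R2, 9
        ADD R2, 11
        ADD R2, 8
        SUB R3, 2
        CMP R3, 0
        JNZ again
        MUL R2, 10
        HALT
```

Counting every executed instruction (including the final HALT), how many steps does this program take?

46

R2=9
R3=14
R2=9-9=0
R2=0+11=11
R2=11+8=19
R3=14-2=12
CMP R3, 0  (cmp 12,0)
JNZ again: taken
R2=19-9=10
R2=10+11=21
R2=21+8=29
R3=12-2=10
CMP R3, 0  (cmp 10,0)
JNZ again: taken
R2=29-9=20
R2=20+11=31
R2=31+8=39
R3=10-2=8
CMP R3, 0  (cmp 8,0)
JNZ again: taken
R2=39-9=30
R2=30+11=41
R2=41+8=49
R3=8-2=6
CMP R3, 0  (cmp 6,0)
JNZ again: taken
R2=49-9=40
R2=40+11=51
R2=51+8=59
R3=6-2=4
CMP R3, 0  (cmp 4,0)
JNZ again: taken
R2=59-9=50
R2=50+11=61
R2=61+8=69
R3=4-2=2
CMP R3, 0  (cmp 2,0)
JNZ again: taken
R2=69-9=60
R2=60+11=71
R2=71+8=79
R3=2-2=0
CMP R3, 0  (cmp 0,0)
JNZ again: not taken
R2=79*10=790
halt.
Total executed instructions: 46.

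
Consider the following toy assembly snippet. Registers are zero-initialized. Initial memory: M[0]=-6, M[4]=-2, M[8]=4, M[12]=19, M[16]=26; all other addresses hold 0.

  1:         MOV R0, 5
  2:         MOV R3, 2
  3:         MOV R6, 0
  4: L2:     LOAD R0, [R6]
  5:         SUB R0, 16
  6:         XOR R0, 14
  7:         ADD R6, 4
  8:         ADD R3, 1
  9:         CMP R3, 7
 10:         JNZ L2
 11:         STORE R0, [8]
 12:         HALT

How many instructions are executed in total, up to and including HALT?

R0=5
R3=2
R6=0
R0=M[0]=-6
R0=(-6)-16=-22
R0=(-22)^14=-28
R6=0+4=4
R3=2+1=3
CMP R3, 7  (cmp 3,7)
JNZ L2: taken
R0=M[4]=-2
R0=(-2)-16=-18
R0=(-18)^14=-32
R6=4+4=8
R3=3+1=4
CMP R3, 7  (cmp 4,7)
JNZ L2: taken
R0=M[8]=4
R0=4-16=-12
R0=(-12)^14=-6
R6=8+4=12
R3=4+1=5
CMP R3, 7  (cmp 5,7)
JNZ L2: taken
R0=M[12]=19
R0=19-16=3
R0=3^14=13
R6=12+4=16
R3=5+1=6
CMP R3, 7  (cmp 6,7)
JNZ L2: taken
R0=M[16]=26
R0=26-16=10
R0=10^14=4
R6=16+4=20
R3=6+1=7
CMP R3, 7  (cmp 7,7)
JNZ L2: not taken
STORE R0, [8] → M[8]=4
halt.
Total executed instructions: 40.

40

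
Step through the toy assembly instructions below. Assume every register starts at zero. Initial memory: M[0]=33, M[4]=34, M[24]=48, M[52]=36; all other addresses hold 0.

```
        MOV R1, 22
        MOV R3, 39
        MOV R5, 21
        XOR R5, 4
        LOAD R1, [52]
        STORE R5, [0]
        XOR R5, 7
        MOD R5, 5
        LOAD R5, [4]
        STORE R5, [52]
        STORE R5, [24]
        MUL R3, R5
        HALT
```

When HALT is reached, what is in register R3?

1326

MOV R1, 22 → R1=22
MOV R3, 39 → R3=39
MOV R5, 21 → R5=21
XOR R5, 4 → R5=21^4=17
LOAD R1, [52] → R1=M[52]=36
STORE R5, [0] → M[0]=17
XOR R5, 7 → R5=17^7=22
MOD R5, 5 → R5=22%5=2
LOAD R5, [4] → R5=M[4]=34
STORE R5, [52] → M[52]=34
STORE R5, [24] → M[24]=34
MUL R3, R5 → R3=39*34=1326
halt.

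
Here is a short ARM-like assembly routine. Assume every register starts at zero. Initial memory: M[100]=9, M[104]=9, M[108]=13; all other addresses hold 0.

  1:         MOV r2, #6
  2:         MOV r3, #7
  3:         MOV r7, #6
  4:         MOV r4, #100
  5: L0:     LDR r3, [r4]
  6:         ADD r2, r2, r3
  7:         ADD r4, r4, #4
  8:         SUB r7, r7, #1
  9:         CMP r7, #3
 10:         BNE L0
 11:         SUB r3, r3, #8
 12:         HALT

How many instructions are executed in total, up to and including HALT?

24

after MOV r2, #6: r2=6
after MOV r3, #7: r3=7
after MOV r7, #6: r7=6
after MOV r4, #100: r4=100
after LDR r3, [r4]: r3=M[100]=9
after ADD r2, r2, r3: r2=6+9=15
after ADD r4, r4, #4: r4=100+4=104
after SUB r7, r7, #1: r7=6-1=5
CMP r7, #3  (cmp 5,3)
BNE L0: taken
after LDR r3, [r4]: r3=M[104]=9
after ADD r2, r2, r3: r2=15+9=24
after ADD r4, r4, #4: r4=104+4=108
after SUB r7, r7, #1: r7=5-1=4
CMP r7, #3  (cmp 4,3)
BNE L0: taken
after LDR r3, [r4]: r3=M[108]=13
after ADD r2, r2, r3: r2=24+13=37
after ADD r4, r4, #4: r4=108+4=112
after SUB r7, r7, #1: r7=4-1=3
CMP r7, #3  (cmp 3,3)
BNE L0: not taken
after SUB r3, r3, #8: r3=13-8=5
halt.
Total executed instructions: 24.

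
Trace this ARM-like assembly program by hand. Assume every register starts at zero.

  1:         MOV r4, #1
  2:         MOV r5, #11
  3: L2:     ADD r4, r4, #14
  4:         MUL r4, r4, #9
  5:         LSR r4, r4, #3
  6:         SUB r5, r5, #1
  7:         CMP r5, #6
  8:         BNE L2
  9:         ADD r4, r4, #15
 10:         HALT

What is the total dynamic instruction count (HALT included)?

34

MOV r4, #1 → r4=1
MOV r5, #11 → r5=11
ADD r4, r4, #14 → r4=1+14=15
MUL r4, r4, #9 → r4=15*9=135
LSR r4, r4, #3 → r4=135>>3=16
SUB r5, r5, #1 → r5=11-1=10
CMP r5, #6  (cmp 10,6)
BNE L2: taken
ADD r4, r4, #14 → r4=16+14=30
MUL r4, r4, #9 → r4=30*9=270
LSR r4, r4, #3 → r4=270>>3=33
SUB r5, r5, #1 → r5=10-1=9
CMP r5, #6  (cmp 9,6)
BNE L2: taken
ADD r4, r4, #14 → r4=33+14=47
MUL r4, r4, #9 → r4=47*9=423
LSR r4, r4, #3 → r4=423>>3=52
SUB r5, r5, #1 → r5=9-1=8
CMP r5, #6  (cmp 8,6)
BNE L2: taken
ADD r4, r4, #14 → r4=52+14=66
MUL r4, r4, #9 → r4=66*9=594
LSR r4, r4, #3 → r4=594>>3=74
SUB r5, r5, #1 → r5=8-1=7
CMP r5, #6  (cmp 7,6)
BNE L2: taken
ADD r4, r4, #14 → r4=74+14=88
MUL r4, r4, #9 → r4=88*9=792
LSR r4, r4, #3 → r4=792>>3=99
SUB r5, r5, #1 → r5=7-1=6
CMP r5, #6  (cmp 6,6)
BNE L2: not taken
ADD r4, r4, #15 → r4=99+15=114
halt.
Total executed instructions: 34.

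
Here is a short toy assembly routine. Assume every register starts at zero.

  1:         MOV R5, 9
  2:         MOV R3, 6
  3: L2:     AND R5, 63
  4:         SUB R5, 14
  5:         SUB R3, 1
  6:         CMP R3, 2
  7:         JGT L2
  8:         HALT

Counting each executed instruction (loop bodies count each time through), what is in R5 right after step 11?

R5=9
R3=6
R5=9&63=9
R5=9-14=-5
R3=6-1=5
CMP R3, 2  (cmp 5,2)
JGT L2: taken
R5=(-5)&63=59
R5=59-14=45
R3=5-1=4
CMP R3, 2  (cmp 4,2)
After step 11: R5 = 45.

45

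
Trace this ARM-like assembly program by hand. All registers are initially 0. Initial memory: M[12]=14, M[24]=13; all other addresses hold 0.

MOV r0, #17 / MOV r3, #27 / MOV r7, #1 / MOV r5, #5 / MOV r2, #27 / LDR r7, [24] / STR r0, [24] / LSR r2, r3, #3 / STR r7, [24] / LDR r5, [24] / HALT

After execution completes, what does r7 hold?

13

r0=17
r3=27
r7=1
r5=5
r2=27
r7=M[24]=13
STR r0, [24] → M[24]=17
r2=27>>3=3
STR r7, [24] → M[24]=13
r5=M[24]=13
halt.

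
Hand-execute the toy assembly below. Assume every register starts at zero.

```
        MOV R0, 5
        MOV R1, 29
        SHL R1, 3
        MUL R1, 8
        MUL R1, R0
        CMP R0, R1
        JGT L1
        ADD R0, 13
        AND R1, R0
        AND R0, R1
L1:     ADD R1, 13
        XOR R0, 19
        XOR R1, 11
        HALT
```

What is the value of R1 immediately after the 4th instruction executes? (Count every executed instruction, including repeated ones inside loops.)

1856

MOV R0, 5 → R0=5
MOV R1, 29 → R1=29
SHL R1, 3 → R1=29<<3=232
MUL R1, 8 → R1=232*8=1856
After step 4: R1 = 1856.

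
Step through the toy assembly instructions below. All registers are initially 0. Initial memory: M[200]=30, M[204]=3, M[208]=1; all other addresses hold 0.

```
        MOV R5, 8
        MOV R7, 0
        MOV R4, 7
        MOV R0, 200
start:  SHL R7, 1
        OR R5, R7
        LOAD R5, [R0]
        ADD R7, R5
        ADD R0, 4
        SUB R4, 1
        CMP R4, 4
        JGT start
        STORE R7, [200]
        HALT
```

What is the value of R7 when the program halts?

127

R5=8
R7=0
R4=7
R0=200
R7=0<<1=0
R5=8|0=8
R5=M[200]=30
R7=0+30=30
R0=200+4=204
R4=7-1=6
CMP R4, 4  (cmp 6,4)
JGT start: taken
R7=30<<1=60
R5=30|60=62
R5=M[204]=3
R7=60+3=63
R0=204+4=208
R4=6-1=5
CMP R4, 4  (cmp 5,4)
JGT start: taken
R7=63<<1=126
R5=3|126=127
R5=M[208]=1
R7=126+1=127
R0=208+4=212
R4=5-1=4
CMP R4, 4  (cmp 4,4)
JGT start: not taken
STORE R7, [200] → M[200]=127
halt.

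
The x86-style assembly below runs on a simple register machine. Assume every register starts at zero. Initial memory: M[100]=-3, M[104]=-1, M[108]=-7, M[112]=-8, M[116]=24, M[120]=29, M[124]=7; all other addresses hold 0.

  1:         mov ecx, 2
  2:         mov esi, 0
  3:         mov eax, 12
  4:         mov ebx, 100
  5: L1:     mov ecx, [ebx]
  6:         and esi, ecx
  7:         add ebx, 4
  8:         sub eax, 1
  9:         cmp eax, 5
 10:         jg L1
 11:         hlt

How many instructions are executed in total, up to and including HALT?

47

mov ecx, 2 → ecx=2
mov esi, 0 → esi=0
mov eax, 12 → eax=12
mov ebx, 100 → ebx=100
mov ecx, [ebx] → ecx=M[100]=-3
and esi, ecx → esi=0&(-3)=0
add ebx, 4 → ebx=100+4=104
sub eax, 1 → eax=12-1=11
cmp eax, 5  (cmp 11,5)
jg L1: taken
mov ecx, [ebx] → ecx=M[104]=-1
and esi, ecx → esi=0&(-1)=0
add ebx, 4 → ebx=104+4=108
sub eax, 1 → eax=11-1=10
cmp eax, 5  (cmp 10,5)
jg L1: taken
mov ecx, [ebx] → ecx=M[108]=-7
and esi, ecx → esi=0&(-7)=0
add ebx, 4 → ebx=108+4=112
sub eax, 1 → eax=10-1=9
cmp eax, 5  (cmp 9,5)
jg L1: taken
mov ecx, [ebx] → ecx=M[112]=-8
and esi, ecx → esi=0&(-8)=0
add ebx, 4 → ebx=112+4=116
sub eax, 1 → eax=9-1=8
cmp eax, 5  (cmp 8,5)
jg L1: taken
mov ecx, [ebx] → ecx=M[116]=24
and esi, ecx → esi=0&24=0
add ebx, 4 → ebx=116+4=120
sub eax, 1 → eax=8-1=7
cmp eax, 5  (cmp 7,5)
jg L1: taken
mov ecx, [ebx] → ecx=M[120]=29
and esi, ecx → esi=0&29=0
add ebx, 4 → ebx=120+4=124
sub eax, 1 → eax=7-1=6
cmp eax, 5  (cmp 6,5)
jg L1: taken
mov ecx, [ebx] → ecx=M[124]=7
and esi, ecx → esi=0&7=0
add ebx, 4 → ebx=124+4=128
sub eax, 1 → eax=6-1=5
cmp eax, 5  (cmp 5,5)
jg L1: not taken
halt.
Total executed instructions: 47.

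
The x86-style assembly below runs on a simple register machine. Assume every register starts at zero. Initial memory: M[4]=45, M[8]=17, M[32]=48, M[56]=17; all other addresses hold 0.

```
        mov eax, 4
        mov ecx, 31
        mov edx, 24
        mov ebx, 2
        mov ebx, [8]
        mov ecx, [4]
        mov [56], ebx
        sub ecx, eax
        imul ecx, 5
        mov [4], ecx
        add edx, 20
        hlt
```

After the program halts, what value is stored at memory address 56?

after mov eax, 4: eax=4
after mov ecx, 31: ecx=31
after mov edx, 24: edx=24
after mov ebx, 2: ebx=2
after mov ebx, [8]: ebx=M[8]=17
after mov ecx, [4]: ecx=M[4]=45
mov [56], ebx → M[56]=17
after sub ecx, eax: ecx=45-4=41
after imul ecx, 5: ecx=41*5=205
mov [4], ecx → M[4]=205
after add edx, 20: edx=24+20=44
halt.

17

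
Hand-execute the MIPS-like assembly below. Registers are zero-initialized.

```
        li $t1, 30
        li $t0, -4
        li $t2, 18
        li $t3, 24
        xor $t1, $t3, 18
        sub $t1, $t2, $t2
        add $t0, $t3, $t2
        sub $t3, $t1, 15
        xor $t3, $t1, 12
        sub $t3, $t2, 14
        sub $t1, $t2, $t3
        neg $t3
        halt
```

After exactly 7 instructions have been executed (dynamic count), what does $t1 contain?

after li $t1, 30: $t1=30
after li $t0, -4: $t0=-4
after li $t2, 18: $t2=18
after li $t3, 24: $t3=24
after xor $t1, $t3, 18: $t1=24^18=10
after sub $t1, $t2, $t2: $t1=18-18=0
after add $t0, $t3, $t2: $t0=24+18=42
After step 7: $t1 = 0.

0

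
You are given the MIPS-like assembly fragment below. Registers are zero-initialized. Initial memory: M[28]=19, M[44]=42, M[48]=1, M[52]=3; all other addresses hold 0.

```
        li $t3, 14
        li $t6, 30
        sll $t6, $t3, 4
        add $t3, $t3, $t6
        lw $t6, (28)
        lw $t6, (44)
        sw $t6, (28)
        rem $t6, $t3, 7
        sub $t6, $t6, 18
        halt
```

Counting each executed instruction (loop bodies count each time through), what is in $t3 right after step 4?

238

$t3=14
$t6=30
$t6=14<<4=224
$t3=14+224=238
After step 4: $t3 = 238.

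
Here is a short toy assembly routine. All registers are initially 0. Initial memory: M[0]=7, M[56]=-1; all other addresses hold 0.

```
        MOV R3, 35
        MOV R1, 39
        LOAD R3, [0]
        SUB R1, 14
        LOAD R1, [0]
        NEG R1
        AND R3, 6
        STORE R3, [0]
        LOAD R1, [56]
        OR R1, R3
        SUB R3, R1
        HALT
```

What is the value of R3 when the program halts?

7

MOV R3, 35 → R3=35
MOV R1, 39 → R1=39
LOAD R3, [0] → R3=M[0]=7
SUB R1, 14 → R1=39-14=25
LOAD R1, [0] → R1=M[0]=7
NEG R1 → R1=-(7)=-7
AND R3, 6 → R3=7&6=6
STORE R3, [0] → M[0]=6
LOAD R1, [56] → R1=M[56]=-1
OR R1, R3 → R1=(-1)|6=-1
SUB R3, R1 → R3=6-(-1)=7
halt.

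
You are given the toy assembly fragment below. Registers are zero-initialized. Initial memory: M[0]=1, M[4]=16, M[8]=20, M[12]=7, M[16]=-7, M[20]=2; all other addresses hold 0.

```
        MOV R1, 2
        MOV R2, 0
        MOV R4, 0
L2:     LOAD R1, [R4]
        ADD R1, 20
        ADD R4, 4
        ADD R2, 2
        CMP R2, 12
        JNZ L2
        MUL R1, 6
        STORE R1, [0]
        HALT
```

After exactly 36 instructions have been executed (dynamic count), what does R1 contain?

R1=2
R2=0
R4=0
R1=M[0]=1
R1=1+20=21
R4=0+4=4
R2=0+2=2
CMP R2, 12  (cmp 2,12)
JNZ L2: taken
R1=M[4]=16
R1=16+20=36
R4=4+4=8
R2=2+2=4
CMP R2, 12  (cmp 4,12)
JNZ L2: taken
R1=M[8]=20
R1=20+20=40
R4=8+4=12
R2=4+2=6
CMP R2, 12  (cmp 6,12)
JNZ L2: taken
R1=M[12]=7
R1=7+20=27
R4=12+4=16
R2=6+2=8
CMP R2, 12  (cmp 8,12)
JNZ L2: taken
R1=M[16]=-7
R1=(-7)+20=13
R4=16+4=20
R2=8+2=10
CMP R2, 12  (cmp 10,12)
JNZ L2: taken
R1=M[20]=2
R1=2+20=22
R4=20+4=24
After step 36: R1 = 22.

22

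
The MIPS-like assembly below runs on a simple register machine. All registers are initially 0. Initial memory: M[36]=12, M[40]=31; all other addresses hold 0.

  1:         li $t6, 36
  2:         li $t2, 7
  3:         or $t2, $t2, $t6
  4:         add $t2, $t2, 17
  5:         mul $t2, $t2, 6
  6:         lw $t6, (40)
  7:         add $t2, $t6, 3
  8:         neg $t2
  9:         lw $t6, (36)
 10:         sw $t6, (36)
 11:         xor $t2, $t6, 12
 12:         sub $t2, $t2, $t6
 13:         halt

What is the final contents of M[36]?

$t6=36
$t2=7
$t2=7|36=39
$t2=39+17=56
$t2=56*6=336
$t6=M[40]=31
$t2=31+3=34
$t2=-(34)=-34
$t6=M[36]=12
sw $t6, (36) → M[36]=12
$t2=12^12=0
$t2=0-12=-12
halt.

12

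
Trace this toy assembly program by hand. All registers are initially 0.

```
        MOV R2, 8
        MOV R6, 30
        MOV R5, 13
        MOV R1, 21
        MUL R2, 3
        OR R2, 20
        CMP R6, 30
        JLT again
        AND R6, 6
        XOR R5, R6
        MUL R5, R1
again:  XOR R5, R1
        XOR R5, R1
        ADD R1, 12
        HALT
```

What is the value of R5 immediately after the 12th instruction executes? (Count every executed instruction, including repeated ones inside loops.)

242

after MOV R2, 8: R2=8
after MOV R6, 30: R6=30
after MOV R5, 13: R5=13
after MOV R1, 21: R1=21
after MUL R2, 3: R2=8*3=24
after OR R2, 20: R2=24|20=28
CMP R6, 30  (cmp 30,30)
JLT again: not taken
after AND R6, 6: R6=30&6=6
after XOR R5, R6: R5=13^6=11
after MUL R5, R1: R5=11*21=231
after XOR R5, R1: R5=231^21=242
After step 12: R5 = 242.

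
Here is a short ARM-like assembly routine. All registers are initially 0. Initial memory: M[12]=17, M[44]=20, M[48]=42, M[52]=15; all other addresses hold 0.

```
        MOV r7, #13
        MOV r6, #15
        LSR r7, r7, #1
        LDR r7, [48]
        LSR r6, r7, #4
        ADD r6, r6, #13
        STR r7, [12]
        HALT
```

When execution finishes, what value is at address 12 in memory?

42

after MOV r7, #13: r7=13
after MOV r6, #15: r6=15
after LSR r7, r7, #1: r7=13>>1=6
after LDR r7, [48]: r7=M[48]=42
after LSR r6, r7, #4: r6=42>>4=2
after ADD r6, r6, #13: r6=2+13=15
STR r7, [12] → M[12]=42
halt.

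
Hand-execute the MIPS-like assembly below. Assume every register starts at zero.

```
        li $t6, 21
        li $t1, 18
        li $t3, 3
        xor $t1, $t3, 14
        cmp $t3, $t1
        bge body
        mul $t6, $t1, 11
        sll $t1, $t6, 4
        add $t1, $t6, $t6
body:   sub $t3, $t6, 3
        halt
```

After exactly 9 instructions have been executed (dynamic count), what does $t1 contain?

$t6=21
$t1=18
$t3=3
$t1=3^14=13
cmp $t3, $t1  (cmp 3,13)
bge body: not taken
$t6=13*11=143
$t1=143<<4=2288
$t1=143+143=286
After step 9: $t1 = 286.

286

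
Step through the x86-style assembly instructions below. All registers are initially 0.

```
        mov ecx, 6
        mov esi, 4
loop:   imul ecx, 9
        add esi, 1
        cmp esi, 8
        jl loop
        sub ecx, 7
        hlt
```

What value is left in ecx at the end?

after mov ecx, 6: ecx=6
after mov esi, 4: esi=4
after imul ecx, 9: ecx=6*9=54
after add esi, 1: esi=4+1=5
cmp esi, 8  (cmp 5,8)
jl loop: taken
after imul ecx, 9: ecx=54*9=486
after add esi, 1: esi=5+1=6
cmp esi, 8  (cmp 6,8)
jl loop: taken
after imul ecx, 9: ecx=486*9=4374
after add esi, 1: esi=6+1=7
cmp esi, 8  (cmp 7,8)
jl loop: taken
after imul ecx, 9: ecx=4374*9=39366
after add esi, 1: esi=7+1=8
cmp esi, 8  (cmp 8,8)
jl loop: not taken
after sub ecx, 7: ecx=39366-7=39359
halt.

39359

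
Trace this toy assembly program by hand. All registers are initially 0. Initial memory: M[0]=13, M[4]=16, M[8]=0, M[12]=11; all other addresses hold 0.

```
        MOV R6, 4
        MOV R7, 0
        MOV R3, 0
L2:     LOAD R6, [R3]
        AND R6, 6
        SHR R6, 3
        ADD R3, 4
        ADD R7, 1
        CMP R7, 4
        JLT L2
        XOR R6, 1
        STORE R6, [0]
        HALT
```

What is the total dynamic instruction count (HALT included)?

34

MOV R6, 4 → R6=4
MOV R7, 0 → R7=0
MOV R3, 0 → R3=0
LOAD R6, [R3] → R6=M[0]=13
AND R6, 6 → R6=13&6=4
SHR R6, 3 → R6=4>>3=0
ADD R3, 4 → R3=0+4=4
ADD R7, 1 → R7=0+1=1
CMP R7, 4  (cmp 1,4)
JLT L2: taken
LOAD R6, [R3] → R6=M[4]=16
AND R6, 6 → R6=16&6=0
SHR R6, 3 → R6=0>>3=0
ADD R3, 4 → R3=4+4=8
ADD R7, 1 → R7=1+1=2
CMP R7, 4  (cmp 2,4)
JLT L2: taken
LOAD R6, [R3] → R6=M[8]=0
AND R6, 6 → R6=0&6=0
SHR R6, 3 → R6=0>>3=0
ADD R3, 4 → R3=8+4=12
ADD R7, 1 → R7=2+1=3
CMP R7, 4  (cmp 3,4)
JLT L2: taken
LOAD R6, [R3] → R6=M[12]=11
AND R6, 6 → R6=11&6=2
SHR R6, 3 → R6=2>>3=0
ADD R3, 4 → R3=12+4=16
ADD R7, 1 → R7=3+1=4
CMP R7, 4  (cmp 4,4)
JLT L2: not taken
XOR R6, 1 → R6=0^1=1
STORE R6, [0] → M[0]=1
halt.
Total executed instructions: 34.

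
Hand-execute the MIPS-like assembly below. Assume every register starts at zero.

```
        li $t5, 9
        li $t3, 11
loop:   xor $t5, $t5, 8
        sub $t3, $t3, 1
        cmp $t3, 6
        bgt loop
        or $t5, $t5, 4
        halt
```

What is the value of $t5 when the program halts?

5

li $t5, 9 → $t5=9
li $t3, 11 → $t3=11
xor $t5, $t5, 8 → $t5=9^8=1
sub $t3, $t3, 1 → $t3=11-1=10
cmp $t3, 6  (cmp 10,6)
bgt loop: taken
xor $t5, $t5, 8 → $t5=1^8=9
sub $t3, $t3, 1 → $t3=10-1=9
cmp $t3, 6  (cmp 9,6)
bgt loop: taken
xor $t5, $t5, 8 → $t5=9^8=1
sub $t3, $t3, 1 → $t3=9-1=8
cmp $t3, 6  (cmp 8,6)
bgt loop: taken
xor $t5, $t5, 8 → $t5=1^8=9
sub $t3, $t3, 1 → $t3=8-1=7
cmp $t3, 6  (cmp 7,6)
bgt loop: taken
xor $t5, $t5, 8 → $t5=9^8=1
sub $t3, $t3, 1 → $t3=7-1=6
cmp $t3, 6  (cmp 6,6)
bgt loop: not taken
or $t5, $t5, 4 → $t5=1|4=5
halt.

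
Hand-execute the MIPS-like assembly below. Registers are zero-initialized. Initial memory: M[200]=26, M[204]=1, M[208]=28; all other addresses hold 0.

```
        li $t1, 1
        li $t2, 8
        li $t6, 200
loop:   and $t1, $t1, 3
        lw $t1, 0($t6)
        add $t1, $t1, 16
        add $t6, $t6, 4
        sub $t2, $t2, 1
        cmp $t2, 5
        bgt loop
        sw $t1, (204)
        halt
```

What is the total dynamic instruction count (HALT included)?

li $t1, 1 → $t1=1
li $t2, 8 → $t2=8
li $t6, 200 → $t6=200
and $t1, $t1, 3 → $t1=1&3=1
lw $t1, 0($t6) → $t1=M[200]=26
add $t1, $t1, 16 → $t1=26+16=42
add $t6, $t6, 4 → $t6=200+4=204
sub $t2, $t2, 1 → $t2=8-1=7
cmp $t2, 5  (cmp 7,5)
bgt loop: taken
and $t1, $t1, 3 → $t1=42&3=2
lw $t1, 0($t6) → $t1=M[204]=1
add $t1, $t1, 16 → $t1=1+16=17
add $t6, $t6, 4 → $t6=204+4=208
sub $t2, $t2, 1 → $t2=7-1=6
cmp $t2, 5  (cmp 6,5)
bgt loop: taken
and $t1, $t1, 3 → $t1=17&3=1
lw $t1, 0($t6) → $t1=M[208]=28
add $t1, $t1, 16 → $t1=28+16=44
add $t6, $t6, 4 → $t6=208+4=212
sub $t2, $t2, 1 → $t2=6-1=5
cmp $t2, 5  (cmp 5,5)
bgt loop: not taken
sw $t1, (204) → M[204]=44
halt.
Total executed instructions: 26.

26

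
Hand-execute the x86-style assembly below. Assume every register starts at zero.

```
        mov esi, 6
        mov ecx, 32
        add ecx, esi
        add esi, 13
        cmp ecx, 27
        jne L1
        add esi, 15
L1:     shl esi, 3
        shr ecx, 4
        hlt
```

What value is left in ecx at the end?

after mov esi, 6: esi=6
after mov ecx, 32: ecx=32
after add ecx, esi: ecx=32+6=38
after add esi, 13: esi=6+13=19
cmp ecx, 27  (cmp 38,27)
jne L1: taken
after shl esi, 3: esi=19<<3=152
after shr ecx, 4: ecx=38>>4=2
halt.

2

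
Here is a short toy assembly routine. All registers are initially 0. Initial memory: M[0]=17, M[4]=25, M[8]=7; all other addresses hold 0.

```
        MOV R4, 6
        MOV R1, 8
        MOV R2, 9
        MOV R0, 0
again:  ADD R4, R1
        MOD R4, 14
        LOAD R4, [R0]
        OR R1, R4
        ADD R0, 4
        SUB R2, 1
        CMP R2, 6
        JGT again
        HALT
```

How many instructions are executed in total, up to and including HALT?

after MOV R4, 6: R4=6
after MOV R1, 8: R1=8
after MOV R2, 9: R2=9
after MOV R0, 0: R0=0
after ADD R4, R1: R4=6+8=14
after MOD R4, 14: R4=14%14=0
after LOAD R4, [R0]: R4=M[0]=17
after OR R1, R4: R1=8|17=25
after ADD R0, 4: R0=0+4=4
after SUB R2, 1: R2=9-1=8
CMP R2, 6  (cmp 8,6)
JGT again: taken
after ADD R4, R1: R4=17+25=42
after MOD R4, 14: R4=42%14=0
after LOAD R4, [R0]: R4=M[4]=25
after OR R1, R4: R1=25|25=25
after ADD R0, 4: R0=4+4=8
after SUB R2, 1: R2=8-1=7
CMP R2, 6  (cmp 7,6)
JGT again: taken
after ADD R4, R1: R4=25+25=50
after MOD R4, 14: R4=50%14=8
after LOAD R4, [R0]: R4=M[8]=7
after OR R1, R4: R1=25|7=31
after ADD R0, 4: R0=8+4=12
after SUB R2, 1: R2=7-1=6
CMP R2, 6  (cmp 6,6)
JGT again: not taken
halt.
Total executed instructions: 29.

29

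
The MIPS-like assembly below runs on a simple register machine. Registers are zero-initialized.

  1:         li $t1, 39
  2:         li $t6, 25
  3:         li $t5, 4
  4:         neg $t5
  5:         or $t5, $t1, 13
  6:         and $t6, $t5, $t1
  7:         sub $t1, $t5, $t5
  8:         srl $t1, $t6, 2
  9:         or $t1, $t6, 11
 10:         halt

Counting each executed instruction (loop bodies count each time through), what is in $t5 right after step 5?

li $t1, 39 → $t1=39
li $t6, 25 → $t6=25
li $t5, 4 → $t5=4
neg $t5 → $t5=-(4)=-4
or $t5, $t1, 13 → $t5=39|13=47
After step 5: $t5 = 47.

47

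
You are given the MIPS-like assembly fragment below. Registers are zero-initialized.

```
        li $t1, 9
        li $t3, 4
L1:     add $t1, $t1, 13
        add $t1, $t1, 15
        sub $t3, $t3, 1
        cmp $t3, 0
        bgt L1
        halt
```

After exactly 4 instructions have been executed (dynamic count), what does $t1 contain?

37

li $t1, 9 → $t1=9
li $t3, 4 → $t3=4
add $t1, $t1, 13 → $t1=9+13=22
add $t1, $t1, 15 → $t1=22+15=37
After step 4: $t1 = 37.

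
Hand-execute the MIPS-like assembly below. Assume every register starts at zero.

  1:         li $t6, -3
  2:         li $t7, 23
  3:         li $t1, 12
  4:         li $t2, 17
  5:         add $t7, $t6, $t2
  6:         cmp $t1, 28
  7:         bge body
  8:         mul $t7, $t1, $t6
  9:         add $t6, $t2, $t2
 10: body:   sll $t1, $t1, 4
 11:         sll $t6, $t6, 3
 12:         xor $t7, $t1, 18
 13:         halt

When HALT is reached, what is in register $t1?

192

after li $t6, -3: $t6=-3
after li $t7, 23: $t7=23
after li $t1, 12: $t1=12
after li $t2, 17: $t2=17
after add $t7, $t6, $t2: $t7=(-3)+17=14
cmp $t1, 28  (cmp 12,28)
bge body: not taken
after mul $t7, $t1, $t6: $t7=12*(-3)=-36
after add $t6, $t2, $t2: $t6=17+17=34
after sll $t1, $t1, 4: $t1=12<<4=192
after sll $t6, $t6, 3: $t6=34<<3=272
after xor $t7, $t1, 18: $t7=192^18=210
halt.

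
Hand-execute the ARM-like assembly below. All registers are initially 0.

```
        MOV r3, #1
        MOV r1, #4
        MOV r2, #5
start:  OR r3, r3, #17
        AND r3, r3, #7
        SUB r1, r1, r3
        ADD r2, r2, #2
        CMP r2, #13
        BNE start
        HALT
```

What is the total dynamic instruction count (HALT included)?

MOV r3, #1 → r3=1
MOV r1, #4 → r1=4
MOV r2, #5 → r2=5
OR r3, r3, #17 → r3=1|17=17
AND r3, r3, #7 → r3=17&7=1
SUB r1, r1, r3 → r1=4-1=3
ADD r2, r2, #2 → r2=5+2=7
CMP r2, #13  (cmp 7,13)
BNE start: taken
OR r3, r3, #17 → r3=1|17=17
AND r3, r3, #7 → r3=17&7=1
SUB r1, r1, r3 → r1=3-1=2
ADD r2, r2, #2 → r2=7+2=9
CMP r2, #13  (cmp 9,13)
BNE start: taken
OR r3, r3, #17 → r3=1|17=17
AND r3, r3, #7 → r3=17&7=1
SUB r1, r1, r3 → r1=2-1=1
ADD r2, r2, #2 → r2=9+2=11
CMP r2, #13  (cmp 11,13)
BNE start: taken
OR r3, r3, #17 → r3=1|17=17
AND r3, r3, #7 → r3=17&7=1
SUB r1, r1, r3 → r1=1-1=0
ADD r2, r2, #2 → r2=11+2=13
CMP r2, #13  (cmp 13,13)
BNE start: not taken
halt.
Total executed instructions: 28.

28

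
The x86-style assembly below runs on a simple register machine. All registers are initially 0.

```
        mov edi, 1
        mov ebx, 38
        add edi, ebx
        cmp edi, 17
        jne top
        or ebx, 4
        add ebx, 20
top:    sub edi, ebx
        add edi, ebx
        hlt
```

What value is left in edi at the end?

39

after mov edi, 1: edi=1
after mov ebx, 38: ebx=38
after add edi, ebx: edi=1+38=39
cmp edi, 17  (cmp 39,17)
jne top: taken
after sub edi, ebx: edi=39-38=1
after add edi, ebx: edi=1+38=39
halt.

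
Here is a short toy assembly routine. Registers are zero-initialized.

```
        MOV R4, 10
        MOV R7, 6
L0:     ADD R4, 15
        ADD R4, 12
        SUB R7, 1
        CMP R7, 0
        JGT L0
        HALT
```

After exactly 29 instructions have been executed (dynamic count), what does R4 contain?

172

after MOV R4, 10: R4=10
after MOV R7, 6: R7=6
after ADD R4, 15: R4=10+15=25
after ADD R4, 12: R4=25+12=37
after SUB R7, 1: R7=6-1=5
CMP R7, 0  (cmp 5,0)
JGT L0: taken
after ADD R4, 15: R4=37+15=52
after ADD R4, 12: R4=52+12=64
after SUB R7, 1: R7=5-1=4
CMP R7, 0  (cmp 4,0)
JGT L0: taken
after ADD R4, 15: R4=64+15=79
after ADD R4, 12: R4=79+12=91
after SUB R7, 1: R7=4-1=3
CMP R7, 0  (cmp 3,0)
JGT L0: taken
after ADD R4, 15: R4=91+15=106
after ADD R4, 12: R4=106+12=118
after SUB R7, 1: R7=3-1=2
CMP R7, 0  (cmp 2,0)
JGT L0: taken
after ADD R4, 15: R4=118+15=133
after ADD R4, 12: R4=133+12=145
after SUB R7, 1: R7=2-1=1
CMP R7, 0  (cmp 1,0)
JGT L0: taken
after ADD R4, 15: R4=145+15=160
after ADD R4, 12: R4=160+12=172
After step 29: R4 = 172.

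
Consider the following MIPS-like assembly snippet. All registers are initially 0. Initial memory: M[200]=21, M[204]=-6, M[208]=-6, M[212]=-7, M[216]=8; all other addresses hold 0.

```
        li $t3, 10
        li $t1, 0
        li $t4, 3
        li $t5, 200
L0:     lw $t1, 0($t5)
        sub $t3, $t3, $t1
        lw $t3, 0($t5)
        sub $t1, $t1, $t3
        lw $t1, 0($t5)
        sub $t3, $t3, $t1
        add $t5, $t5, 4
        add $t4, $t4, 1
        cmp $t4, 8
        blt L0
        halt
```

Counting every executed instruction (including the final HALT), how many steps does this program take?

$t3=10
$t1=0
$t4=3
$t5=200
$t1=M[200]=21
$t3=10-21=-11
$t3=M[200]=21
$t1=21-21=0
$t1=M[200]=21
$t3=21-21=0
$t5=200+4=204
$t4=3+1=4
cmp $t4, 8  (cmp 4,8)
blt L0: taken
$t1=M[204]=-6
$t3=0-(-6)=6
$t3=M[204]=-6
$t1=(-6)-(-6)=0
$t1=M[204]=-6
$t3=(-6)-(-6)=0
$t5=204+4=208
$t4=4+1=5
cmp $t4, 8  (cmp 5,8)
blt L0: taken
$t1=M[208]=-6
$t3=0-(-6)=6
$t3=M[208]=-6
$t1=(-6)-(-6)=0
$t1=M[208]=-6
$t3=(-6)-(-6)=0
$t5=208+4=212
$t4=5+1=6
cmp $t4, 8  (cmp 6,8)
blt L0: taken
$t1=M[212]=-7
$t3=0-(-7)=7
$t3=M[212]=-7
$t1=(-7)-(-7)=0
$t1=M[212]=-7
$t3=(-7)-(-7)=0
$t5=212+4=216
$t4=6+1=7
cmp $t4, 8  (cmp 7,8)
blt L0: taken
$t1=M[216]=8
$t3=0-8=-8
$t3=M[216]=8
$t1=8-8=0
$t1=M[216]=8
$t3=8-8=0
$t5=216+4=220
$t4=7+1=8
cmp $t4, 8  (cmp 8,8)
blt L0: not taken
halt.
Total executed instructions: 55.

55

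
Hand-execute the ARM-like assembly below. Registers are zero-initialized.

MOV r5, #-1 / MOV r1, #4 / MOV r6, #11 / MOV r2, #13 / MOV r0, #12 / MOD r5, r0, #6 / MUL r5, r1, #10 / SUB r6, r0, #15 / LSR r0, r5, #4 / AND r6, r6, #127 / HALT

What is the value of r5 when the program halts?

after MOV r5, #-1: r5=-1
after MOV r1, #4: r1=4
after MOV r6, #11: r6=11
after MOV r2, #13: r2=13
after MOV r0, #12: r0=12
after MOD r5, r0, #6: r5=12%6=0
after MUL r5, r1, #10: r5=4*10=40
after SUB r6, r0, #15: r6=12-15=-3
after LSR r0, r5, #4: r0=40>>4=2
after AND r6, r6, #127: r6=(-3)&127=125
halt.

40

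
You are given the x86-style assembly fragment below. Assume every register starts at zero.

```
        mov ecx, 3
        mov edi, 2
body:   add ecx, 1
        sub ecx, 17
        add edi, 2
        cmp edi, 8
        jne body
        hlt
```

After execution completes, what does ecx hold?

-45

mov ecx, 3 → ecx=3
mov edi, 2 → edi=2
add ecx, 1 → ecx=3+1=4
sub ecx, 17 → ecx=4-17=-13
add edi, 2 → edi=2+2=4
cmp edi, 8  (cmp 4,8)
jne body: taken
add ecx, 1 → ecx=(-13)+1=-12
sub ecx, 17 → ecx=(-12)-17=-29
add edi, 2 → edi=4+2=6
cmp edi, 8  (cmp 6,8)
jne body: taken
add ecx, 1 → ecx=(-29)+1=-28
sub ecx, 17 → ecx=(-28)-17=-45
add edi, 2 → edi=6+2=8
cmp edi, 8  (cmp 8,8)
jne body: not taken
halt.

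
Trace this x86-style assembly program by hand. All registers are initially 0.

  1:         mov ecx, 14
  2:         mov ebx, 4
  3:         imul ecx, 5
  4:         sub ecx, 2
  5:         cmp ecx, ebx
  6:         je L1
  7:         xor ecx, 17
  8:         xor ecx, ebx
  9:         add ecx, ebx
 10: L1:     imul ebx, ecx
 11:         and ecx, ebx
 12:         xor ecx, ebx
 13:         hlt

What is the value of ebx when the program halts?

340

mov ecx, 14 → ecx=14
mov ebx, 4 → ebx=4
imul ecx, 5 → ecx=14*5=70
sub ecx, 2 → ecx=70-2=68
cmp ecx, ebx  (cmp 68,4)
je L1: not taken
xor ecx, 17 → ecx=68^17=85
xor ecx, ebx → ecx=85^4=81
add ecx, ebx → ecx=81+4=85
imul ebx, ecx → ebx=4*85=340
and ecx, ebx → ecx=85&340=84
xor ecx, ebx → ecx=84^340=256
halt.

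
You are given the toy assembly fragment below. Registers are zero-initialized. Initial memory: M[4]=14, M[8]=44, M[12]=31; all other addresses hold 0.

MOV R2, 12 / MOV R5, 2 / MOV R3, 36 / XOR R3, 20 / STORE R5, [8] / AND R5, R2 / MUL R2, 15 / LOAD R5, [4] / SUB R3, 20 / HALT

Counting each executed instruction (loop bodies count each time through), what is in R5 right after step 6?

R2=12
R5=2
R3=36
R3=36^20=48
STORE R5, [8] → M[8]=2
R5=2&12=0
After step 6: R5 = 0.

0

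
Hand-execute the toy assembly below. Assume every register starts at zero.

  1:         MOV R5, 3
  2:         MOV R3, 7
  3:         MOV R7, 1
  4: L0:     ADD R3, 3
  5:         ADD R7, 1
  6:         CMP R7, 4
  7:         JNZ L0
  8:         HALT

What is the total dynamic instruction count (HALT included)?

16

MOV R5, 3 → R5=3
MOV R3, 7 → R3=7
MOV R7, 1 → R7=1
ADD R3, 3 → R3=7+3=10
ADD R7, 1 → R7=1+1=2
CMP R7, 4  (cmp 2,4)
JNZ L0: taken
ADD R3, 3 → R3=10+3=13
ADD R7, 1 → R7=2+1=3
CMP R7, 4  (cmp 3,4)
JNZ L0: taken
ADD R3, 3 → R3=13+3=16
ADD R7, 1 → R7=3+1=4
CMP R7, 4  (cmp 4,4)
JNZ L0: not taken
halt.
Total executed instructions: 16.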